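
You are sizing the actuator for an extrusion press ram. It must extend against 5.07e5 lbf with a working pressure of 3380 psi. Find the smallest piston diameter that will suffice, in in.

D ≈ 13.8 in

Extension force acts on the full piston face: F = P × (π/4)D².
D = √(4F / (πP)) = √(4 × 5.07e5 lbf / (π × 3380 psi))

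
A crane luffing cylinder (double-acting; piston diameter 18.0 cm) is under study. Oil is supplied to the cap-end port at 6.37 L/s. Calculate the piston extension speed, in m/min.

Cap-side area A_cap = π/4 × (18.0 cm)² = 254.5 cm^2
v = Q / A

v ≈ 15.0 m/min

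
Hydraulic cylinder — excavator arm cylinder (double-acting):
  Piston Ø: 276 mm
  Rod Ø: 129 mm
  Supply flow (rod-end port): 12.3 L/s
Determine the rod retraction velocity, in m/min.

Rod-side annular area A_ann = π/4 × (276² − 129²) = 46760 mm^2
Flow into the rod-end port fills the annular volume.
v = Q / A

v ≈ 15.8 m/min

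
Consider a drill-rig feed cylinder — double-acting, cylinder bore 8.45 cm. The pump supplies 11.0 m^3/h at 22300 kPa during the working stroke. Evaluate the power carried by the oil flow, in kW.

W ≈ 68.1 kW

Hydraulic power = P × Q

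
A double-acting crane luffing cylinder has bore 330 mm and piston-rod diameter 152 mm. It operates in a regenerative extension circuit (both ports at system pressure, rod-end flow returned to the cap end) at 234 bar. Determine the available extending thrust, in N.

With equal pressure on both faces, forces on the annular region cancel; the net push is pressure × rod cross-section.
Rod cross-section A_rod = π/4 × (152 mm)² = 18150 mm^2
F = P × A_rod

F ≈ 4.25e5 N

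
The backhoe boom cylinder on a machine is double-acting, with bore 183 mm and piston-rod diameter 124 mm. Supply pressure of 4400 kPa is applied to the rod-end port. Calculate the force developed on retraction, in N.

Rod-side annular area A_ann = π/4 × (183² − 124²) = 14230 mm^2
On retraction the pressure acts on the annular area (bore minus rod).
F = P × A_ann

F ≈ 62600 N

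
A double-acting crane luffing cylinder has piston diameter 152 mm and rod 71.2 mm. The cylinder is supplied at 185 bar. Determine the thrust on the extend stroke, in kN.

F ≈ 336 kN

Cap-side area A_cap = π/4 × (152 mm)² = 18150 mm^2
F = P × A_cap = 185 bar × A_cap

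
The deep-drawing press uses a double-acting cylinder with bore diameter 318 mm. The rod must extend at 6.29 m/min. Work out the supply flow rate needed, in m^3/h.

Cap-side area A_cap = π/4 × (318 mm)² = 79420 mm^2
Q = A × v

Q ≈ 30.0 m^3/h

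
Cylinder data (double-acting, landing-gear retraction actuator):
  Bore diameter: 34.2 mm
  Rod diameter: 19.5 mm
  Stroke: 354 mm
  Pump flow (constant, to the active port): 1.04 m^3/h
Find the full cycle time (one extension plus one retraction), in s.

Cap-side area A_cap = π/4 × (34.2 mm)² = 918.6 mm^2
Rod-side annular area A_ann = π/4 × (34.2² − 19.5²) = 620.0 mm^2
t_ext = A_cap·L/Q = 1.126 s
t_ret = A_ann·L/Q = 0.7597 s
t_cycle = t_ext + t_ret

t ≈ 1.89 s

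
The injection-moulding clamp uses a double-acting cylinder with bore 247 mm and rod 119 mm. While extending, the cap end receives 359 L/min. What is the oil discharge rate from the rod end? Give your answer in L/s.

Cap-side area A_cap = π/4 × (247 mm)² = 47920 mm^2
Rod-side annular area A_ann = π/4 × (247² − 119²) = 36790 mm^2
Piston speed v = Q_in/A_cap; rod-end outflow Q_out = v × A_ann = Q_in × A_ann/A_cap.

Q_out ≈ 4.59 L/s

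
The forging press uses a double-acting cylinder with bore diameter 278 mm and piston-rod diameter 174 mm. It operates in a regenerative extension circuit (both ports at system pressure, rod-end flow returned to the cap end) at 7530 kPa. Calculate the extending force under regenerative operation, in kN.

With equal pressure on both faces, forces on the annular region cancel; the net push is pressure × rod cross-section.
Rod cross-section A_rod = π/4 × (174 mm)² = 23780 mm^2
F = P × A_rod

F ≈ 179 kN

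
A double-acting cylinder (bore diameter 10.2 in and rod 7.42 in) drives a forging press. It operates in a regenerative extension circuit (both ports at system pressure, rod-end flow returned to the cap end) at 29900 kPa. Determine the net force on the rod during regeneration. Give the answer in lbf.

With equal pressure on both faces, forces on the annular region cancel; the net push is pressure × rod cross-section.
Rod cross-section A_rod = π/4 × (7.42 in)² = 43.24 in^2
F = P × A_rod

F ≈ 1.88e5 lbf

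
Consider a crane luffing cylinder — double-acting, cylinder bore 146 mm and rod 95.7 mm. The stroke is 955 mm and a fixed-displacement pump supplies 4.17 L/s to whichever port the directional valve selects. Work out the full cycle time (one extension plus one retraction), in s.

Cap-side area A_cap = π/4 × (146 mm)² = 16740 mm^2
Rod-side annular area A_ann = π/4 × (146² − 95.7²) = 9548 mm^2
t_ext = A_cap·L/Q = 3.834 s
t_ret = A_ann·L/Q = 2.187 s
t_cycle = t_ext + t_ret

t ≈ 6.02 s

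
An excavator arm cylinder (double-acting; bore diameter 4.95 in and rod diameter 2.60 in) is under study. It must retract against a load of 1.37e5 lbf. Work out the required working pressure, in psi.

Rod-side annular area A_ann = π/4 × (4.95² − 2.60²) = 13.93 in^2
Retraction: pressure acts on the annular area.
P = F / A = 1.37e5 lbf / A

P ≈ 9830 psi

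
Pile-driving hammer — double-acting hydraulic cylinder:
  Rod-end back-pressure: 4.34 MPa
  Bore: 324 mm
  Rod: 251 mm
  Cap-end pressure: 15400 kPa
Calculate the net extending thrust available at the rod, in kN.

Cap-side area A_cap = π/4 × (324 mm)² = 82450 mm^2
Rod-side annular area A_ann = π/4 × (324² − 251²) = 32970 mm^2
Net thrust = P_cap·A_cap − P_rod·A_ann = 1270 kN − 143.1 kN

F ≈ 1130 kN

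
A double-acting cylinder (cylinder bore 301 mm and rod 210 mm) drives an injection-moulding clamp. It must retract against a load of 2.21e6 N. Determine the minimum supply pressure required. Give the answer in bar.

Rod-side annular area A_ann = π/4 × (301² − 210²) = 36520 mm^2
Retraction: pressure acts on the annular area.
P = F / A = 2.21e6 N / A

P ≈ 605 bar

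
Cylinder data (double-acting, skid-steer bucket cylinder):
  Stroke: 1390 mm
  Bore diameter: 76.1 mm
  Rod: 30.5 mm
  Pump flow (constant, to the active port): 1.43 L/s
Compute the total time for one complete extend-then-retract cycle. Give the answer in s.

t ≈ 8.13 s

Cap-side area A_cap = π/4 × (76.1 mm)² = 4548 mm^2
Rod-side annular area A_ann = π/4 × (76.1² − 30.5²) = 3818 mm^2
t_ext = A_cap·L/Q = 4.421 s
t_ret = A_ann·L/Q = 3.711 s
t_cycle = t_ext + t_ret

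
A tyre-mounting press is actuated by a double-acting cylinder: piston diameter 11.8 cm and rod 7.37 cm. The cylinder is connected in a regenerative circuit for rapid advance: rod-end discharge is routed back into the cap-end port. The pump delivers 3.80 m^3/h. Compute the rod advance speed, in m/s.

In regeneration the rod-end outflow joins the pump flow into the cap end, so the net volume the pump must supply per unit advance equals the rod cross-section area.
Rod cross-section A_rod = π/4 × (7.37 cm)² = 42.66 cm^2
v = Q_pump / A_rod

v ≈ 0.247 m/s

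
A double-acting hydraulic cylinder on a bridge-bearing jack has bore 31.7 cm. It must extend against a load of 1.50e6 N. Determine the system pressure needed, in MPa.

Cap-side area A_cap = π/4 × (31.7 cm)² = 789.2 cm^2
P = F / A = 1.50e6 N / A

P ≈ 19.0 MPa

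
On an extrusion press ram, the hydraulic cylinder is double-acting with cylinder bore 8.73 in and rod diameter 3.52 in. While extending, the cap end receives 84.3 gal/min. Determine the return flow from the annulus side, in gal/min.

Cap-side area A_cap = π/4 × (8.73 in)² = 59.86 in^2
Rod-side annular area A_ann = π/4 × (8.73² − 3.52²) = 50.13 in^2
Piston speed v = Q_in/A_cap; rod-end outflow Q_out = v × A_ann = Q_in × A_ann/A_cap.

Q_out ≈ 70.6 gal/min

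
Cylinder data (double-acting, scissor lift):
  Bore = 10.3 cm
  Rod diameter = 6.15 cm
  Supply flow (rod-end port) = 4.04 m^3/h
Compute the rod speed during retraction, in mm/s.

v ≈ 209 mm/s

Rod-side annular area A_ann = π/4 × (10.3² − 6.15²) = 53.62 cm^2
Flow into the rod-end port fills the annular volume.
v = Q / A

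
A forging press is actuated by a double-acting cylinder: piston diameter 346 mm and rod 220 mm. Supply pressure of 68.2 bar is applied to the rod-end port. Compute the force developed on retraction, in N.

Rod-side annular area A_ann = π/4 × (346² − 220²) = 56010 mm^2
On retraction the pressure acts on the annular area (bore minus rod).
F = P × A_ann

F ≈ 3.82e5 N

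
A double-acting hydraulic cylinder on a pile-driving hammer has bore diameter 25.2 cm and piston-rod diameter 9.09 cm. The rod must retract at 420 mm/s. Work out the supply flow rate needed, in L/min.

Rod-side annular area A_ann = π/4 × (25.2² − 9.09²) = 433.9 cm^2
Q = A × v

Q ≈ 1090 L/min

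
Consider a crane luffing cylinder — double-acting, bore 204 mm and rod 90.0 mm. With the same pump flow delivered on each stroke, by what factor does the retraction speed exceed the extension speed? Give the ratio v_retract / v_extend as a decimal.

Cap-side area A_cap = π/4 × (204 mm)² = 32690 mm^2
Rod-side annular area A_ann = π/4 × (204² − 90.0²) = 26320 mm^2
For equal Q, v ∝ 1/A, so v_ret/v_ext = A_cap/A_ann.

v_ret/v_ext ≈ 1.24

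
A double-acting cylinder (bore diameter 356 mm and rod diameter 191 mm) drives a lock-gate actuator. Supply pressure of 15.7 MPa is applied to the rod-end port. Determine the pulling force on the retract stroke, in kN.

F ≈ 1110 kN

Rod-side annular area A_ann = π/4 × (356² − 191²) = 70890 mm^2
On retraction the pressure acts on the annular area (bore minus rod).
F = P × A_ann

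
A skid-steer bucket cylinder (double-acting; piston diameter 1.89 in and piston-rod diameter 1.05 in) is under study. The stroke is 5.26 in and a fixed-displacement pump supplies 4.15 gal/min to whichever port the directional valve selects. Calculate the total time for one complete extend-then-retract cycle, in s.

t ≈ 1.56 s

Cap-side area A_cap = π/4 × (1.89 in)² = 2.806 in^2
Rod-side annular area A_ann = π/4 × (1.89² − 1.05²) = 1.940 in^2
t_ext = A_cap·L/Q = 0.9236 s
t_ret = A_ann·L/Q = 0.6385 s
t_cycle = t_ext + t_ret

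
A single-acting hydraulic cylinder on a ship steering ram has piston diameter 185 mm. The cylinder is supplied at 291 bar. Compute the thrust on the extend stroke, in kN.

F ≈ 782 kN

Cap-side area A_cap = π/4 × (185 mm)² = 26880 mm^2
F = P × A_cap = 291 bar × A_cap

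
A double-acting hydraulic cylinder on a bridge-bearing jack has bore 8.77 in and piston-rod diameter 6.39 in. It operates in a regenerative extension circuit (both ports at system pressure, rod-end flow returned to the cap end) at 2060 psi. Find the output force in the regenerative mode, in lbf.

F ≈ 66100 lbf

With equal pressure on both faces, forces on the annular region cancel; the net push is pressure × rod cross-section.
Rod cross-section A_rod = π/4 × (6.39 in)² = 32.07 in^2
F = P × A_rod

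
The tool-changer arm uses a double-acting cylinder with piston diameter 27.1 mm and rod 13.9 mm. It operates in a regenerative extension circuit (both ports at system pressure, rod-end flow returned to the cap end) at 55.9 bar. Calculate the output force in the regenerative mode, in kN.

F ≈ 0.848 kN

With equal pressure on both faces, forces on the annular region cancel; the net push is pressure × rod cross-section.
Rod cross-section A_rod = π/4 × (13.9 mm)² = 151.7 mm^2
F = P × A_rod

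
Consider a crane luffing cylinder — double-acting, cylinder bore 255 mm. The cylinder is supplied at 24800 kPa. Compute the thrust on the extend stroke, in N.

Cap-side area A_cap = π/4 × (255 mm)² = 51070 mm^2
F = P × A_cap = 24800 kPa × A_cap

F ≈ 1.27e6 N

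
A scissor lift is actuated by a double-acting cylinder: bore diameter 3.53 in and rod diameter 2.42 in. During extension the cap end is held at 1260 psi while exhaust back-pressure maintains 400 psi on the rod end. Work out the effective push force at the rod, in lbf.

Cap-side area A_cap = π/4 × (3.53 in)² = 9.787 in^2
Rod-side annular area A_ann = π/4 × (3.53² − 2.42²) = 5.187 in^2
Net thrust = P_cap·A_cap − P_rod·A_ann = 12330 lbf − 2075 lbf

F ≈ 10300 lbf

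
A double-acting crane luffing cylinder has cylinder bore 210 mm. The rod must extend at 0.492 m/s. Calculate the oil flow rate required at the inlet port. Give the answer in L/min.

Cap-side area A_cap = π/4 × (210 mm)² = 34640 mm^2
Q = A × v

Q ≈ 1020 L/min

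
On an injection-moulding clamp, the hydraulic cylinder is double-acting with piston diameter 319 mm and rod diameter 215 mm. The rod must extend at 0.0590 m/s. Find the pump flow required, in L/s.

Cap-side area A_cap = π/4 × (319 mm)² = 79920 mm^2
Q = A × v

Q ≈ 4.72 L/s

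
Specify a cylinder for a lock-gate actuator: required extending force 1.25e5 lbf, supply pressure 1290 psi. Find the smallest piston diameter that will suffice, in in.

D ≈ 11.1 in

Extension force acts on the full piston face: F = P × (π/4)D².
D = √(4F / (πP)) = √(4 × 1.25e5 lbf / (π × 1290 psi))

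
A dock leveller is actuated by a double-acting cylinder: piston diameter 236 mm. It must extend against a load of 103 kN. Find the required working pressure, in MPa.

Cap-side area A_cap = π/4 × (236 mm)² = 43740 mm^2
P = F / A = 103 kN / A

P ≈ 2.35 MPa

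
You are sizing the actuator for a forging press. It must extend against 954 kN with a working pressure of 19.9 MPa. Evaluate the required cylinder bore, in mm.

Extension force acts on the full piston face: F = P × (π/4)D².
D = √(4F / (πP)) = √(4 × 954 kN / (π × 19.9 MPa))

D ≈ 247 mm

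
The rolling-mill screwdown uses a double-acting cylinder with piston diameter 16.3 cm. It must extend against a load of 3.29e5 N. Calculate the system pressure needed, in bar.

P ≈ 158 bar

Cap-side area A_cap = π/4 × (16.3 cm)² = 208.7 cm^2
P = F / A = 3.29e5 N / A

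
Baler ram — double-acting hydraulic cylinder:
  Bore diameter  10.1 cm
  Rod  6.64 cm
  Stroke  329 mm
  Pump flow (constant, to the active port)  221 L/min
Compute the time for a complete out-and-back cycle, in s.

Cap-side area A_cap = π/4 × (10.1 cm)² = 80.12 cm^2
Rod-side annular area A_ann = π/4 × (10.1² − 6.64²) = 45.49 cm^2
t_ext = A_cap·L/Q = 0.7156 s
t_ret = A_ann·L/Q = 0.4063 s
t_cycle = t_ext + t_ret

t ≈ 1.12 s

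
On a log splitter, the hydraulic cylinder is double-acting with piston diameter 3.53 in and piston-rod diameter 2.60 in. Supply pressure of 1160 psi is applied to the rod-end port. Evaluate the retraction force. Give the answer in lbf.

F ≈ 5190 lbf

Rod-side annular area A_ann = π/4 × (3.53² − 2.60²) = 4.477 in^2
On retraction the pressure acts on the annular area (bore minus rod).
F = P × A_ann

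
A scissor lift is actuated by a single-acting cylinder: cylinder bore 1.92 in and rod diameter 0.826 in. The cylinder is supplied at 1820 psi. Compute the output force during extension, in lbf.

Cap-side area A_cap = π/4 × (1.92 in)² = 2.895 in^2
F = P × A_cap = 1820 psi × A_cap

F ≈ 5270 lbf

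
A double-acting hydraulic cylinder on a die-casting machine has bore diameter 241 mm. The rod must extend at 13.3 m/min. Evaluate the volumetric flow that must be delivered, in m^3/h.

Q ≈ 36.4 m^3/h

Cap-side area A_cap = π/4 × (241 mm)² = 45620 mm^2
Q = A × v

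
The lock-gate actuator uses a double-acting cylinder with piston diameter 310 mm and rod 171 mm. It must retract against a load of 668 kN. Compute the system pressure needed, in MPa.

Rod-side annular area A_ann = π/4 × (310² − 171²) = 52510 mm^2
Retraction: pressure acts on the annular area.
P = F / A = 668 kN / A

P ≈ 12.7 MPa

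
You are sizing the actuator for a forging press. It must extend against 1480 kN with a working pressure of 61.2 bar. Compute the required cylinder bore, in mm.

Extension force acts on the full piston face: F = P × (π/4)D².
D = √(4F / (πP)) = √(4 × 1480 kN / (π × 61.2 bar))

D ≈ 555 mm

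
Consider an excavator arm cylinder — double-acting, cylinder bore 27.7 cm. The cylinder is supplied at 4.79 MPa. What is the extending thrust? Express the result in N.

F ≈ 2.89e5 N

Cap-side area A_cap = π/4 × (27.7 cm)² = 602.6 cm^2
F = P × A_cap = 4.79 MPa × A_cap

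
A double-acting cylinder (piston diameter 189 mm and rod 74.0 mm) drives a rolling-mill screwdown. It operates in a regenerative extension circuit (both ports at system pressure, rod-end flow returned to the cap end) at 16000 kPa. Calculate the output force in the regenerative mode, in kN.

F ≈ 68.8 kN

With equal pressure on both faces, forces on the annular region cancel; the net push is pressure × rod cross-section.
Rod cross-section A_rod = π/4 × (74.0 mm)² = 4301 mm^2
F = P × A_rod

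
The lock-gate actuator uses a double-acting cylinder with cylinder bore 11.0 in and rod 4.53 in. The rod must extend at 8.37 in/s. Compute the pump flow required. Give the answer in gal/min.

Cap-side area A_cap = π/4 × (11.0 in)² = 95.03 in^2
Q = A × v

Q ≈ 207 gal/min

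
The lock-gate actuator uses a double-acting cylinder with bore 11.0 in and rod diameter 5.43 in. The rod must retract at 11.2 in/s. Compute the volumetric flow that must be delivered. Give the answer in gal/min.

Rod-side annular area A_ann = π/4 × (11.0² − 5.43²) = 71.88 in^2
Q = A × v

Q ≈ 209 gal/min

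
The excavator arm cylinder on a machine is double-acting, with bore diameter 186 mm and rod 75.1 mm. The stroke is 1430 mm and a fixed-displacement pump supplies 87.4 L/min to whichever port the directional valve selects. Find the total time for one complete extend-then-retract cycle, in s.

t ≈ 49.0 s

Cap-side area A_cap = π/4 × (186 mm)² = 27170 mm^2
Rod-side annular area A_ann = π/4 × (186² − 75.1²) = 22740 mm^2
t_ext = A_cap·L/Q = 26.67 s
t_ret = A_ann·L/Q = 22.33 s
t_cycle = t_ext + t_ret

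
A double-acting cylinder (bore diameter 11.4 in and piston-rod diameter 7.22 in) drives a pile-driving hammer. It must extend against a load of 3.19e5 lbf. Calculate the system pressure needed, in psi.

P ≈ 3130 psi

Cap-side area A_cap = π/4 × (11.4 in)² = 102.1 in^2
P = F / A = 3.19e5 lbf / A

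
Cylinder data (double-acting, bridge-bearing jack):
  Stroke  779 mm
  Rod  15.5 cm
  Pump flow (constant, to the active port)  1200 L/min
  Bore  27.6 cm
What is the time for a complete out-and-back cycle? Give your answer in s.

t ≈ 3.93 s

Cap-side area A_cap = π/4 × (27.6 cm)² = 598.3 cm^2
Rod-side annular area A_ann = π/4 × (27.6² − 15.5²) = 409.6 cm^2
t_ext = A_cap·L/Q = 2.330 s
t_ret = A_ann·L/Q = 1.595 s
t_cycle = t_ext + t_ret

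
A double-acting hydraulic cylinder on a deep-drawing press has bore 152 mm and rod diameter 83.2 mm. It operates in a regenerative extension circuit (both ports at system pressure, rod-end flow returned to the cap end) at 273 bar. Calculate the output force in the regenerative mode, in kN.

F ≈ 148 kN

With equal pressure on both faces, forces on the annular region cancel; the net push is pressure × rod cross-section.
Rod cross-section A_rod = π/4 × (83.2 mm)² = 5437 mm^2
F = P × A_rod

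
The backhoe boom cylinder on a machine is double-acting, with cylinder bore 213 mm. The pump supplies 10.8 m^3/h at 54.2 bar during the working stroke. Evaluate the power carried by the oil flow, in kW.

Hydraulic power = P × Q

W ≈ 16.3 kW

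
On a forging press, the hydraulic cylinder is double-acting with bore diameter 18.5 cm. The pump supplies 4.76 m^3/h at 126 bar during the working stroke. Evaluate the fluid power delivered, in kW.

Hydraulic power = P × Q

W ≈ 16.7 kW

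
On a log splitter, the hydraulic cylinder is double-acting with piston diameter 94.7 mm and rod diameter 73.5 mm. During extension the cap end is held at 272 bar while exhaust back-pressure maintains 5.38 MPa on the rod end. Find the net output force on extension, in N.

F ≈ 1.77e5 N

Cap-side area A_cap = π/4 × (94.7 mm)² = 7044 mm^2
Rod-side annular area A_ann = π/4 × (94.7² − 73.5²) = 2801 mm^2
Net thrust = P_cap·A_cap − P_rod·A_ann = 1.916e5 N − 15070 N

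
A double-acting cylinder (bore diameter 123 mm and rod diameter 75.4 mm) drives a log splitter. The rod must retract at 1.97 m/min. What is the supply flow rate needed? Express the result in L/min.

Rod-side annular area A_ann = π/4 × (123² − 75.4²) = 7417 mm^2
Q = A × v

Q ≈ 14.6 L/min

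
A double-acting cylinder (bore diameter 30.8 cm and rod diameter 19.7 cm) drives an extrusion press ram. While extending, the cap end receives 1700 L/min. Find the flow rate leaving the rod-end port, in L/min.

Cap-side area A_cap = π/4 × (30.8 cm)² = 745.1 cm^2
Rod-side annular area A_ann = π/4 × (30.8² − 19.7²) = 440.3 cm^2
Piston speed v = Q_in/A_cap; rod-end outflow Q_out = v × A_ann = Q_in × A_ann/A_cap.

Q_out ≈ 1000 L/min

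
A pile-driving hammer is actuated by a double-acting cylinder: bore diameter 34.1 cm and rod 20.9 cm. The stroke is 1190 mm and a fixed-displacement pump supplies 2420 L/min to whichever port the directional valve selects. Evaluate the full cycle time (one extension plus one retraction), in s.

t ≈ 4.38 s

Cap-side area A_cap = π/4 × (34.1 cm)² = 913.3 cm^2
Rod-side annular area A_ann = π/4 × (34.1² − 20.9²) = 570.2 cm^2
t_ext = A_cap·L/Q = 2.695 s
t_ret = A_ann·L/Q = 1.682 s
t_cycle = t_ext + t_ret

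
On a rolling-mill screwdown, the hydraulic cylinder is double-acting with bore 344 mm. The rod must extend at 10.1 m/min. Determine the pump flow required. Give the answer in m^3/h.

Q ≈ 56.3 m^3/h

Cap-side area A_cap = π/4 × (344 mm)² = 92940 mm^2
Q = A × v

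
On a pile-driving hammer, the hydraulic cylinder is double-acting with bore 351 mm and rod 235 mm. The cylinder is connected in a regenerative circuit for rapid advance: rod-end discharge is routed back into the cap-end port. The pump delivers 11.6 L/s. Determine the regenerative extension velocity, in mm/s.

v ≈ 267 mm/s

In regeneration the rod-end outflow joins the pump flow into the cap end, so the net volume the pump must supply per unit advance equals the rod cross-section area.
Rod cross-section A_rod = π/4 × (235 mm)² = 43370 mm^2
v = Q_pump / A_rod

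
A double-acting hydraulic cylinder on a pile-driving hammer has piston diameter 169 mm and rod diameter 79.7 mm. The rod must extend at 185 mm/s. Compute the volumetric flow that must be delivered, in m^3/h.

Cap-side area A_cap = π/4 × (169 mm)² = 22430 mm^2
Q = A × v

Q ≈ 14.9 m^3/h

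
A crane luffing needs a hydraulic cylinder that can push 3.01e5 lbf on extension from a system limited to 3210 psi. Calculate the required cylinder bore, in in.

Extension force acts on the full piston face: F = P × (π/4)D².
D = √(4F / (πP)) = √(4 × 3.01e5 lbf / (π × 3210 psi))

D ≈ 10.9 in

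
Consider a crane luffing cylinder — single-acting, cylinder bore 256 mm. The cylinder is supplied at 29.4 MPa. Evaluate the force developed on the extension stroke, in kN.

F ≈ 1510 kN

Cap-side area A_cap = π/4 × (256 mm)² = 51470 mm^2
F = P × A_cap = 29.4 MPa × A_cap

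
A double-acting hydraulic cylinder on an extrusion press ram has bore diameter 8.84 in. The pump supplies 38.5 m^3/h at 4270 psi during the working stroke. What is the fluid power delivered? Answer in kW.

W ≈ 315 kW

Hydraulic power = P × Q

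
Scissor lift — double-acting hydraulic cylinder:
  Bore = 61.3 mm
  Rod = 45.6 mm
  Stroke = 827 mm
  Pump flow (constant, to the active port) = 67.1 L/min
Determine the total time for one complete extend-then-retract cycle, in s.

Cap-side area A_cap = π/4 × (61.3 mm)² = 2951 mm^2
Rod-side annular area A_ann = π/4 × (61.3² − 45.6²) = 1318 mm^2
t_ext = A_cap·L/Q = 2.182 s
t_ret = A_ann·L/Q = 0.9748 s
t_cycle = t_ext + t_ret

t ≈ 3.16 s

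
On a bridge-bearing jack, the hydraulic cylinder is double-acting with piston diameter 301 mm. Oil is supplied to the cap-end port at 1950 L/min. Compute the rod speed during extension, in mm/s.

Cap-side area A_cap = π/4 × (301 mm)² = 71160 mm^2
v = Q / A

v ≈ 457 mm/s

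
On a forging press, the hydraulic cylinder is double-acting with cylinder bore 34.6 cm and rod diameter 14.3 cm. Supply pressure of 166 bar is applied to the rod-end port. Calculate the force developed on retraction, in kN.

F ≈ 1290 kN

Rod-side annular area A_ann = π/4 × (34.6² − 14.3²) = 779.6 cm^2
On retraction the pressure acts on the annular area (bore minus rod).
F = P × A_ann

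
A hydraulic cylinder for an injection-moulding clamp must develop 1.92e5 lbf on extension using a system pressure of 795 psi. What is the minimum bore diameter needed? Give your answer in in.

D ≈ 17.5 in

Extension force acts on the full piston face: F = P × (π/4)D².
D = √(4F / (πP)) = √(4 × 1.92e5 lbf / (π × 795 psi))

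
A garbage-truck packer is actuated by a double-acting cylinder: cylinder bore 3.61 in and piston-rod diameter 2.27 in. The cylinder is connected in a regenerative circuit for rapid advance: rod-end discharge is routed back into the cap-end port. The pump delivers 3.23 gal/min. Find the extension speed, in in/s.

v ≈ 3.07 in/s

In regeneration the rod-end outflow joins the pump flow into the cap end, so the net volume the pump must supply per unit advance equals the rod cross-section area.
Rod cross-section A_rod = π/4 × (2.27 in)² = 4.047 in^2
v = Q_pump / A_rod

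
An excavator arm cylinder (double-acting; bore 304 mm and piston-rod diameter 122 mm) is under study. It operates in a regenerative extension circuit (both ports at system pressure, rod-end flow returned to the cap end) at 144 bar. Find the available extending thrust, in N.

With equal pressure on both faces, forces on the annular region cancel; the net push is pressure × rod cross-section.
Rod cross-section A_rod = π/4 × (122 mm)² = 11690 mm^2
F = P × A_rod

F ≈ 1.68e5 N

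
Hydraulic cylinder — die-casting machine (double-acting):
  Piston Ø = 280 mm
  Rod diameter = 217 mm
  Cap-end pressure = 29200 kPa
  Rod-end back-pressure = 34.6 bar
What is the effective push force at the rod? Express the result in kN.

F ≈ 1710 kN

Cap-side area A_cap = π/4 × (280 mm)² = 61580 mm^2
Rod-side annular area A_ann = π/4 × (280² − 217²) = 24590 mm^2
Net thrust = P_cap·A_cap − P_rod·A_ann = 1798 kN − 85.09 kN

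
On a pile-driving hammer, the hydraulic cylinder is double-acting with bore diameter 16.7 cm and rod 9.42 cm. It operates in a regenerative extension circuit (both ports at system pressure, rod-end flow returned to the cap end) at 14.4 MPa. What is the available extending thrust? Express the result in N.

With equal pressure on both faces, forces on the annular region cancel; the net push is pressure × rod cross-section.
Rod cross-section A_rod = π/4 × (9.42 cm)² = 69.69 cm^2
F = P × A_rod

F ≈ 1.00e5 N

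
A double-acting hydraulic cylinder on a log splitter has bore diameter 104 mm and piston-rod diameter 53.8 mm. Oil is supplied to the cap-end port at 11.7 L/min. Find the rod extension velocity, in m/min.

v ≈ 1.38 m/min

Cap-side area A_cap = π/4 × (104 mm)² = 8495 mm^2
v = Q / A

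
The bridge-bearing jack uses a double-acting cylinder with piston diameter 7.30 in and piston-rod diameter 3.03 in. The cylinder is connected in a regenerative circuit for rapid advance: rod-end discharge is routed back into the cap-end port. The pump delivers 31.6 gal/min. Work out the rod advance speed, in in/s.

v ≈ 16.9 in/s

In regeneration the rod-end outflow joins the pump flow into the cap end, so the net volume the pump must supply per unit advance equals the rod cross-section area.
Rod cross-section A_rod = π/4 × (3.03 in)² = 7.211 in^2
v = Q_pump / A_rod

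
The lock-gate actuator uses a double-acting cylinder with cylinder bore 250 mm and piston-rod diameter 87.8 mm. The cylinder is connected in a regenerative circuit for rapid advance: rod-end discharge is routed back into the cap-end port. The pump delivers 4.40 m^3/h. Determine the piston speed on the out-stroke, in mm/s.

In regeneration the rod-end outflow joins the pump flow into the cap end, so the net volume the pump must supply per unit advance equals the rod cross-section area.
Rod cross-section A_rod = π/4 × (87.8 mm)² = 6055 mm^2
v = Q_pump / A_rod

v ≈ 202 mm/s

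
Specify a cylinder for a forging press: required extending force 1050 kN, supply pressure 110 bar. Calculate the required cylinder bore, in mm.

Extension force acts on the full piston face: F = P × (π/4)D².
D = √(4F / (πP)) = √(4 × 1050 kN / (π × 110 bar))

D ≈ 349 mm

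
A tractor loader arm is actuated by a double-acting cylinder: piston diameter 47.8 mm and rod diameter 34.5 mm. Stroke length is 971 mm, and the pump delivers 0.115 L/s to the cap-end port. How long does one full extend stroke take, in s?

Cap-side area A_cap = π/4 × (47.8 mm)² = 1795 mm^2
Swept volume V = A × L; t = V / Q = A·L / Q

t ≈ 15.2 s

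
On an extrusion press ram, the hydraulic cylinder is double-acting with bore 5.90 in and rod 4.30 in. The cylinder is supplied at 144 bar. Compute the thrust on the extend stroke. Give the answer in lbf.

F ≈ 57100 lbf

Cap-side area A_cap = π/4 × (5.90 in)² = 27.34 in^2
F = P × A_cap = 144 bar × A_cap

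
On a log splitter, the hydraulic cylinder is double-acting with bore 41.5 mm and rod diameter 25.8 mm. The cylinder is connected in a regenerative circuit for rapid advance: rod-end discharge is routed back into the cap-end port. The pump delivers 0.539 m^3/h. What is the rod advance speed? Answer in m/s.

v ≈ 0.286 m/s

In regeneration the rod-end outflow joins the pump flow into the cap end, so the net volume the pump must supply per unit advance equals the rod cross-section area.
Rod cross-section A_rod = π/4 × (25.8 mm)² = 522.8 mm^2
v = Q_pump / A_rod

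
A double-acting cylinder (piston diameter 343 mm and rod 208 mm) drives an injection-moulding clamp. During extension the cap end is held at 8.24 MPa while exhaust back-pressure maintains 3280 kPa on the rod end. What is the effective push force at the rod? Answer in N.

Cap-side area A_cap = π/4 × (343 mm)² = 92400 mm^2
Rod-side annular area A_ann = π/4 × (343² − 208²) = 58420 mm^2
Net thrust = P_cap·A_cap − P_rod·A_ann = 7.614e5 N − 1.916e5 N

F ≈ 5.70e5 N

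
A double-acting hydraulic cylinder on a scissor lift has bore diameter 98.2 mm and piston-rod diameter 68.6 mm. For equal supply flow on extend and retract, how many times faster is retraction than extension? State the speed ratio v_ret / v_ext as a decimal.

v_ret/v_ext ≈ 1.95

Cap-side area A_cap = π/4 × (98.2 mm)² = 7574 mm^2
Rod-side annular area A_ann = π/4 × (98.2² − 68.6²) = 3878 mm^2
For equal Q, v ∝ 1/A, so v_ret/v_ext = A_cap/A_ann.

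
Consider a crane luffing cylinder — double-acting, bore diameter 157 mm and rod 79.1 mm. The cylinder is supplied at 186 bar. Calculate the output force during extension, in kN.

Cap-side area A_cap = π/4 × (157 mm)² = 19360 mm^2
F = P × A_cap = 186 bar × A_cap

F ≈ 360 kN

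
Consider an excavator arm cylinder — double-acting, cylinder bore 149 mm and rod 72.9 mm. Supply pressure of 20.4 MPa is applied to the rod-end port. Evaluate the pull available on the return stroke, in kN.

Rod-side annular area A_ann = π/4 × (149² − 72.9²) = 13260 mm^2
On retraction the pressure acts on the annular area (bore minus rod).
F = P × A_ann

F ≈ 271 kN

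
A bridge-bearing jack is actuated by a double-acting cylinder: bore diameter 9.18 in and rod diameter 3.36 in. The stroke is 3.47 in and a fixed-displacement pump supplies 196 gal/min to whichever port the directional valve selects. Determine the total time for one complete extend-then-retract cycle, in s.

t ≈ 0.568 s

Cap-side area A_cap = π/4 × (9.18 in)² = 66.19 in^2
Rod-side annular area A_ann = π/4 × (9.18² − 3.36²) = 57.32 in^2
t_ext = A_cap·L/Q = 0.3044 s
t_ret = A_ann·L/Q = 0.2636 s
t_cycle = t_ext + t_ret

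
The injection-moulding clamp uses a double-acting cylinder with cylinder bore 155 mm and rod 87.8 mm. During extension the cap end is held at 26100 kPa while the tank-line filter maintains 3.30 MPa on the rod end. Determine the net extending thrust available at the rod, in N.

Cap-side area A_cap = π/4 × (155 mm)² = 18870 mm^2
Rod-side annular area A_ann = π/4 × (155² − 87.8²) = 12810 mm^2
Net thrust = P_cap·A_cap − P_rod·A_ann = 4.925e5 N − 42290 N

F ≈ 4.50e5 N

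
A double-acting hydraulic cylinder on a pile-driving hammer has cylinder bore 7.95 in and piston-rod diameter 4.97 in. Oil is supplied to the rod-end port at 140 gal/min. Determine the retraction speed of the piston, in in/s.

v ≈ 17.8 in/s

Rod-side annular area A_ann = π/4 × (7.95² − 4.97²) = 30.24 in^2
Flow into the rod-end port fills the annular volume.
v = Q / A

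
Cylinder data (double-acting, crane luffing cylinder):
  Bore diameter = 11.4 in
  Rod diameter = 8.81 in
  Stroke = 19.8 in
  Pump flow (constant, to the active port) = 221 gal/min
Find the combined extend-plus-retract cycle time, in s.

Cap-side area A_cap = π/4 × (11.4 in)² = 102.1 in^2
Rod-side annular area A_ann = π/4 × (11.4² − 8.81²) = 41.11 in^2
t_ext = A_cap·L/Q = 2.375 s
t_ret = A_ann·L/Q = 0.9567 s
t_cycle = t_ext + t_ret

t ≈ 3.33 s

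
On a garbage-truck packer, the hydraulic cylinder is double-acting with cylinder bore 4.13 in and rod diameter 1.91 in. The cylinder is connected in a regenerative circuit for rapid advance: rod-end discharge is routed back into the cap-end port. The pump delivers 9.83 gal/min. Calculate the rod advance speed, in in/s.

In regeneration the rod-end outflow joins the pump flow into the cap end, so the net volume the pump must supply per unit advance equals the rod cross-section area.
Rod cross-section A_rod = π/4 × (1.91 in)² = 2.865 in^2
v = Q_pump / A_rod

v ≈ 13.2 in/s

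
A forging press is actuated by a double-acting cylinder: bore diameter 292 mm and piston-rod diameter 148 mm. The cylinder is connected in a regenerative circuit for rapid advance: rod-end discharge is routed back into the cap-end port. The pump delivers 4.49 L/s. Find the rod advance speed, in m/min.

v ≈ 15.7 m/min

In regeneration the rod-end outflow joins the pump flow into the cap end, so the net volume the pump must supply per unit advance equals the rod cross-section area.
Rod cross-section A_rod = π/4 × (148 mm)² = 17200 mm^2
v = Q_pump / A_rod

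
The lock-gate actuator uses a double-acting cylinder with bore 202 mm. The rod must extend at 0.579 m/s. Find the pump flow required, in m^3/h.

Q ≈ 66.8 m^3/h

Cap-side area A_cap = π/4 × (202 mm)² = 32050 mm^2
Q = A × v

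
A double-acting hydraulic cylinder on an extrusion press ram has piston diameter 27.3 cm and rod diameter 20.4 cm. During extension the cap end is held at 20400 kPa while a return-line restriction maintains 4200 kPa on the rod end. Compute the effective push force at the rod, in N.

Cap-side area A_cap = π/4 × (27.3 cm)² = 585.3 cm^2
Rod-side annular area A_ann = π/4 × (27.3² − 20.4²) = 258.5 cm^2
Net thrust = P_cap·A_cap − P_rod·A_ann = 1.194e6 N − 1.086e5 N

F ≈ 1.09e6 N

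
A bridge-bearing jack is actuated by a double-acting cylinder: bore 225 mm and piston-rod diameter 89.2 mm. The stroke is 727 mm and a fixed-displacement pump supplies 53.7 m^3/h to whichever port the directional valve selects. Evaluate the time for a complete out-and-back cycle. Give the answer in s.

Cap-side area A_cap = π/4 × (225 mm)² = 39760 mm^2
Rod-side annular area A_ann = π/4 × (225² − 89.2²) = 33510 mm^2
t_ext = A_cap·L/Q = 1.938 s
t_ret = A_ann·L/Q = 1.633 s
t_cycle = t_ext + t_ret

t ≈ 3.57 s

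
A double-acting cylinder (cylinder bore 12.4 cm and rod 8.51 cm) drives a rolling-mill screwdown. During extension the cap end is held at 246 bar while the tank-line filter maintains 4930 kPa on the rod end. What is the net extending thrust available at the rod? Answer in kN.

F ≈ 266 kN

Cap-side area A_cap = π/4 × (12.4 cm)² = 120.8 cm^2
Rod-side annular area A_ann = π/4 × (12.4² − 8.51²) = 63.88 cm^2
Net thrust = P_cap·A_cap − P_rod·A_ann = 297.1 kN − 31.49 kN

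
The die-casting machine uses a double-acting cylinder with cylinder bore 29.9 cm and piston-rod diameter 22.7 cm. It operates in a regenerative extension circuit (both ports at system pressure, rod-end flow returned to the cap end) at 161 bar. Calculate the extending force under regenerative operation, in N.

F ≈ 6.52e5 N

With equal pressure on both faces, forces on the annular region cancel; the net push is pressure × rod cross-section.
Rod cross-section A_rod = π/4 × (22.7 cm)² = 404.7 cm^2
F = P × A_rod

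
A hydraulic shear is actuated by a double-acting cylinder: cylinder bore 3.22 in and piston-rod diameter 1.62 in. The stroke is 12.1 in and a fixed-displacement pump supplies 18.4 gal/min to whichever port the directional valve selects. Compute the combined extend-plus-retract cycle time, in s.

t ≈ 2.43 s

Cap-side area A_cap = π/4 × (3.22 in)² = 8.143 in^2
Rod-side annular area A_ann = π/4 × (3.22² − 1.62²) = 6.082 in^2
t_ext = A_cap·L/Q = 1.391 s
t_ret = A_ann·L/Q = 1.039 s
t_cycle = t_ext + t_ret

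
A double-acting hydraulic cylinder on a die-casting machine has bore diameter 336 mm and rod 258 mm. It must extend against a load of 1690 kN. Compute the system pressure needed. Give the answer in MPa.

Cap-side area A_cap = π/4 × (336 mm)² = 88670 mm^2
P = F / A = 1690 kN / A

P ≈ 19.1 MPa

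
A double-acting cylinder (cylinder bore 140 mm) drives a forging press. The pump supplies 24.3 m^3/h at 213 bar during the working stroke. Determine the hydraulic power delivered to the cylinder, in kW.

Hydraulic power = P × Q

W ≈ 144 kW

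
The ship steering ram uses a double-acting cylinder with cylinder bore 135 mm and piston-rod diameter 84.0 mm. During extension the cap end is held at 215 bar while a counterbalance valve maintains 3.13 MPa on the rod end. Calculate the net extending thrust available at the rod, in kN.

F ≈ 280 kN

Cap-side area A_cap = π/4 × (135 mm)² = 14310 mm^2
Rod-side annular area A_ann = π/4 × (135² − 84.0²) = 8772 mm^2
Net thrust = P_cap·A_cap − P_rod·A_ann = 307.7 kN − 27.46 kN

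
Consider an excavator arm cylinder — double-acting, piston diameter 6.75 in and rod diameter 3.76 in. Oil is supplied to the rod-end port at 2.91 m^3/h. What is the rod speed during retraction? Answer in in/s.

Rod-side annular area A_ann = π/4 × (6.75² − 3.76²) = 24.68 in^2
Flow into the rod-end port fills the annular volume.
v = Q / A

v ≈ 2.00 in/s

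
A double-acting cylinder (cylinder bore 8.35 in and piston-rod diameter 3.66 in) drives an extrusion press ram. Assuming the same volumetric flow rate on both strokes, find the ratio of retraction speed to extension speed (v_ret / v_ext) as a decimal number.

v_ret/v_ext ≈ 1.24

Cap-side area A_cap = π/4 × (8.35 in)² = 54.76 in^2
Rod-side annular area A_ann = π/4 × (8.35² − 3.66²) = 44.24 in^2
For equal Q, v ∝ 1/A, so v_ret/v_ext = A_cap/A_ann.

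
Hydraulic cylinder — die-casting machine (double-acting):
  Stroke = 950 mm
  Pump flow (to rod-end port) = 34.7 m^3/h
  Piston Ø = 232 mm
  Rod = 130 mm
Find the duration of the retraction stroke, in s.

t ≈ 2.86 s

Rod-side annular area A_ann = π/4 × (232² − 130²) = 29000 mm^2
Swept volume V = A × L; t = V / Q = A·L / Q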